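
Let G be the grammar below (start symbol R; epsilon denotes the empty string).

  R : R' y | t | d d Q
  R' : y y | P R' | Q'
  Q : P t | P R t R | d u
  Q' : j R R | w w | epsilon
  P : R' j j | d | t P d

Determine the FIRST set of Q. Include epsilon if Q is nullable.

From Q : P t: add FIRST(P) = { d, j, t, w, y }.
From Q : P R t R: add FIRST(P) = { d, j, t, w, y }.
Q : d u contributes {d}.
Union: FIRST(Q) = { d, j, t, w, y }.

{ d, j, t, w, y }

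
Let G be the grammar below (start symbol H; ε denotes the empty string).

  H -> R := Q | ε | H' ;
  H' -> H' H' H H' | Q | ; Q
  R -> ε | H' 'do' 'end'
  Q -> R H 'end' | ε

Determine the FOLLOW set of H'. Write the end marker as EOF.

{ 'do', 'end', :=, ; }

In H -> H' ;: add FIRST(;) = { ; }.
In H' -> H' H' H H': add FIRST(H' H H')\{ε} = { 'do', 'end', :=, ; }.
  Since H' H H' is nullable, also add FOLLOW(H') = { 'do', 'end', :=, ; }.
In H' -> H' H' H H': add FIRST(H H')\{ε} = { 'do', 'end', :=, ; }.
  Since H H' is nullable, also add FOLLOW(H') = { 'do', 'end', :=, ; }.
In H' -> H' H' H H': H' is at the end, add FOLLOW(H') = { 'do', 'end', :=, ; }.
In R -> H' 'do' 'end': add FIRST('do' 'end') = { 'do' }.
Union: FOLLOW(H') = { 'do', 'end', :=, ; }.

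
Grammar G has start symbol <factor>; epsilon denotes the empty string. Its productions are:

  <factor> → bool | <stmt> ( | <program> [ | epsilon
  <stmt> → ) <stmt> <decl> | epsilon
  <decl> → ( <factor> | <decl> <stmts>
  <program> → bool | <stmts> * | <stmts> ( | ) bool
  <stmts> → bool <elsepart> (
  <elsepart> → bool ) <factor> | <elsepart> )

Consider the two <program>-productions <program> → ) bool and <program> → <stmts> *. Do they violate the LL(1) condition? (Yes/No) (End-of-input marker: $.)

FIRST() bool) = { ) } and FIRST(<stmts> *) = { bool }.
The FIRST sets are disjoint and neither alternative is nullable — no conflict.

No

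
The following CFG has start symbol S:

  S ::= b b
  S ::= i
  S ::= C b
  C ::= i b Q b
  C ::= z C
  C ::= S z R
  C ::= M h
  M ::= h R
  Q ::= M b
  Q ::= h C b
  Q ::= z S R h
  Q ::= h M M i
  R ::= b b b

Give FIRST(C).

C ::= i b Q b contributes {i}.
C ::= z C contributes {z}.
From C ::= S z R: add FIRST(S) = { b, h, i, z }.
From C ::= M h: add FIRST(M) = { h }.
Union: FIRST(C) = { b, h, i, z }.

{ b, h, i, z }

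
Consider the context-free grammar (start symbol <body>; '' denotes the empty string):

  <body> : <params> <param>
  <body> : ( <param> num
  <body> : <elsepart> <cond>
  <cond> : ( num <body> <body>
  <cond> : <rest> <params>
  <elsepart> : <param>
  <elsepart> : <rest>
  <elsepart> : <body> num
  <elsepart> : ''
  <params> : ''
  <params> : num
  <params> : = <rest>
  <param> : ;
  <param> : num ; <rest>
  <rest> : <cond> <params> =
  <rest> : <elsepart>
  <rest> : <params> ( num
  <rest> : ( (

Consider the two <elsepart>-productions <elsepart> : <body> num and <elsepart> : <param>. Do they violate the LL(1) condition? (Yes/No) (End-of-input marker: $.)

Yes

FIRST(<body> num) = { (, ;, =, num } and FIRST(<param>) = { ;, num }.
Both contain ;, so the two alternatives are not disjoint — LL(1) conflict.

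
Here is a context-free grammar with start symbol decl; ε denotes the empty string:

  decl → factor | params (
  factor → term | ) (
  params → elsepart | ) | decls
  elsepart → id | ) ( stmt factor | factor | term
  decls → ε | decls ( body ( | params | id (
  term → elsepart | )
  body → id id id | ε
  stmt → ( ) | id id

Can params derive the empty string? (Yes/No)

params → decls and each of decls is nullable, so params ⇒* ε.

Yes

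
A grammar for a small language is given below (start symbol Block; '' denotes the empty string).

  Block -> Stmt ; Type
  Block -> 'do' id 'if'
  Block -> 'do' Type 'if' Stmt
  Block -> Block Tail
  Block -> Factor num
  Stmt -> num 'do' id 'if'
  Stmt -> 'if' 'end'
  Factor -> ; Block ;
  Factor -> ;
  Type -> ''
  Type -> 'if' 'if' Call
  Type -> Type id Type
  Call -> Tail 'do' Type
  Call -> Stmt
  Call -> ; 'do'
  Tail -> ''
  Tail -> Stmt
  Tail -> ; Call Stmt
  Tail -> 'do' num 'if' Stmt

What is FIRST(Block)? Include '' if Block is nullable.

{ 'do', 'if', ;, num }

From Block -> Stmt ; Type: add FIRST(Stmt) = { 'if', num }.
Block -> 'do' id 'if' contributes {'do'}.
Block -> 'do' Type 'if' Stmt contributes {'do'}.
From Block -> Block Tail: add FIRST(Block) = { 'do', 'if', ;, num }.
From Block -> Factor num: add FIRST(Factor) = { ; }.
Union: FIRST(Block) = { 'do', 'if', ;, num }.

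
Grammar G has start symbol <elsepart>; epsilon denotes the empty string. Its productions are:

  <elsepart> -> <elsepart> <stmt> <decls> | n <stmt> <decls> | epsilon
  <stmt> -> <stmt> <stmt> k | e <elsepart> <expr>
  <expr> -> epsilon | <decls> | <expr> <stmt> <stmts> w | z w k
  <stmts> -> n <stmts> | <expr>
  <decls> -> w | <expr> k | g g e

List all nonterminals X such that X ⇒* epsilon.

Directly nullable (have an epsilon-production): <elsepart>, <expr>.
<stmts> -> <expr> with every symbol nullable, so <stmts> is nullable.
No other nonterminal has a production whose RHS symbols are all nullable.

{ <elsepart>, <expr>, <stmts> }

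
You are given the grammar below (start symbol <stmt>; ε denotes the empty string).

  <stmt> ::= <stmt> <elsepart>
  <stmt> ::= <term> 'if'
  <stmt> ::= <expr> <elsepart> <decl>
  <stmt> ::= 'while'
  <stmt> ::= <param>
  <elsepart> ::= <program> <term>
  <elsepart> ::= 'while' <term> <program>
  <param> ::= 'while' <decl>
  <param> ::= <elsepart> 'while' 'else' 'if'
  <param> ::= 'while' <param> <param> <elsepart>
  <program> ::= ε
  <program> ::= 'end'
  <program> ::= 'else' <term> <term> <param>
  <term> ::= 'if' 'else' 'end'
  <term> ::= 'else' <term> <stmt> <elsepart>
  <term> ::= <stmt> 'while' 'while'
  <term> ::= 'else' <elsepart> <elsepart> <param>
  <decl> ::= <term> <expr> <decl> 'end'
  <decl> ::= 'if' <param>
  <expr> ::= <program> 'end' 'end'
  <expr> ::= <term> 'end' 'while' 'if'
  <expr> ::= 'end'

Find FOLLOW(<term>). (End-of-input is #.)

In <stmt> ::= <term> 'if': add FIRST('if') = { 'if' }.
In <elsepart> ::= <program> <term>: <term> is at the end, add FOLLOW(<elsepart>) = { #, 'else', 'end', 'if', 'while' }.
In <elsepart> ::= 'while' <term> <program>: add FIRST(<program>)\{ε} = { 'else', 'end' }.
  Since <program> is nullable, also add FOLLOW(<elsepart>) = { #, 'else', 'end', 'if', 'while' }.
In <program> ::= 'else' <term> <term> <param>: add FIRST(<term> <param>) = { 'else', 'end', 'if', 'while' }.
In <program> ::= 'else' <term> <term> <param>: add FIRST(<param>) = { 'else', 'end', 'if', 'while' }.
In <term> ::= 'else' <term> <stmt> <elsepart>: add FIRST(<stmt> <elsepart>) = { 'else', 'end', 'if', 'while' }.
In <decl> ::= <term> <expr> <decl> 'end': add FIRST(<expr> <decl> 'end') = { 'else', 'end', 'if', 'while' }.
In <expr> ::= <term> 'end' 'while' 'if': add FIRST('end' 'while' 'if') = { 'end' }.
Union: FOLLOW(<term>) = { #, 'else', 'end', 'if', 'while' }.

{ #, 'else', 'end', 'if', 'while' }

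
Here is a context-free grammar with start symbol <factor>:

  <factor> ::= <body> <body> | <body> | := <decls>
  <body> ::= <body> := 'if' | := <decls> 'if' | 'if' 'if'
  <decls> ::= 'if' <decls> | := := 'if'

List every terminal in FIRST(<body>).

From <body> ::= <body> := 'if': add FIRST(<body>) = { 'if', := }.
<body> ::= := <decls> 'if' contributes {:=}.
<body> ::= 'if' 'if' contributes {'if'}.
Union: FIRST(<body>) = { 'if', := }.

{ 'if', := }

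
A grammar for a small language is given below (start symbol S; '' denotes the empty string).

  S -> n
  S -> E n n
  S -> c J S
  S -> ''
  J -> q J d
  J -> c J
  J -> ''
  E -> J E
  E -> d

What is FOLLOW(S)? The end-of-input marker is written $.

S is the start symbol, so $ ∈ FOLLOW(S).
In S -> c J S: S is at the end, add FOLLOW(S) = { $ }.
Union: FOLLOW(S) = { $ }.

{ $ }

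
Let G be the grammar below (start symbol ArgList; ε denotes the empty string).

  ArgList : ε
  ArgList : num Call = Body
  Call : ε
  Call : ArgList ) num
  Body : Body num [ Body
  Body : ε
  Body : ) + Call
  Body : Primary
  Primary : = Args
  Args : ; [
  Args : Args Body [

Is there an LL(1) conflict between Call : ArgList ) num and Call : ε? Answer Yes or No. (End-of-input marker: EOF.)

Yes

FIRST(ArgList ) num) = { ), num } and FIRST(ε) = { ε }.
The second alternative is nullable and FOLLOW(Call) = { EOF, ), =, [, num } shares ) with FIRST of the first — conflict.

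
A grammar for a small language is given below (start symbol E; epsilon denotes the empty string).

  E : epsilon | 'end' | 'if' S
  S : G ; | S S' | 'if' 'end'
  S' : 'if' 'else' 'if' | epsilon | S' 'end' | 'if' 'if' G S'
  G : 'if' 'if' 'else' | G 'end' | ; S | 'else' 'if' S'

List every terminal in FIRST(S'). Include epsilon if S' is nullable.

S' : 'if' 'else' 'if' contributes {'if'}.
S' : epsilon contributes epsilon.
From S' : S' 'end': S' nullable, take FIRST(S') ∪ {'end'} = { 'end', 'if' }.
S' : 'if' 'if' G S' contributes {'if'}.
Union: FIRST(S') = { 'end', 'if', epsilon }.

{ 'end', 'if', epsilon }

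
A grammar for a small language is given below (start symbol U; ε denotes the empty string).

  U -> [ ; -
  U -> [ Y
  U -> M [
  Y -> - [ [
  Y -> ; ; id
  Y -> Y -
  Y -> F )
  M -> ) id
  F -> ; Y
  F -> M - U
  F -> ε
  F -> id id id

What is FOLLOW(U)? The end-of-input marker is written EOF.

U is the start symbol, so EOF ∈ FOLLOW(U).
In F -> M - U: U is at the end, add FOLLOW(F) = { ) }.
Union: FOLLOW(U) = { EOF, ) }.

{ EOF, ) }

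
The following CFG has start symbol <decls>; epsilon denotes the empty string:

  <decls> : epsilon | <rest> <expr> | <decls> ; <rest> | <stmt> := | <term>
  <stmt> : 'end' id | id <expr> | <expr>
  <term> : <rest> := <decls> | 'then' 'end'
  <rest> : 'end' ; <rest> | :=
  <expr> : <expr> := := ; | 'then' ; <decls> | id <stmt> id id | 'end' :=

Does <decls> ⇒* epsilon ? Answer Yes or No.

Yes

<decls> has an epsilon-production, so <decls> ⇒ epsilon.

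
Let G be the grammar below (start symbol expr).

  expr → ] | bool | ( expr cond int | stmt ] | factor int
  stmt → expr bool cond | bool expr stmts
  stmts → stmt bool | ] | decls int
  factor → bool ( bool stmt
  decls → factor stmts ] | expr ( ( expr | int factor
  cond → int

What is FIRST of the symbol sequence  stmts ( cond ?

Add FIRST(stmts) = { (, ], bool, int }; stmts is not nullable, stop.

{ (, ], bool, int }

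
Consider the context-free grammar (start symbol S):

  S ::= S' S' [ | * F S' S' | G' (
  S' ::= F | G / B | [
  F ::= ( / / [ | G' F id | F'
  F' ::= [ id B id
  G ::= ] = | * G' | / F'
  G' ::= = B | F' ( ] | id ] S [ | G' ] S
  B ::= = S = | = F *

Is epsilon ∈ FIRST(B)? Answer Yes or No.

No nonterminal in this grammar is nullable.
No production of B has an RHS whose symbols are all nullable, so B is not nullable.

No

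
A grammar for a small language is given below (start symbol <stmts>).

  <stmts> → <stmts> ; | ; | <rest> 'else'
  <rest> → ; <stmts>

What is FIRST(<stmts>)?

From <stmts> → <stmts> ;: add FIRST(<stmts>) = { ; }.
<stmts> → ; contributes {;}.
From <stmts> → <rest> 'else': add FIRST(<rest>) = { ; }.
Union: FIRST(<stmts>) = { ; }.

{ ; }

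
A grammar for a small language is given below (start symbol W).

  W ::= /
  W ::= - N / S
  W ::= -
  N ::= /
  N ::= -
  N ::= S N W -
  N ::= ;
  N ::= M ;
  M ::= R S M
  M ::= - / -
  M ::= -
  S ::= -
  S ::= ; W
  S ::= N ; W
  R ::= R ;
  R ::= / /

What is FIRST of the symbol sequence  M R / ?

Add FIRST(M) = { -, / }; M is not nullable, stop.

{ -, / }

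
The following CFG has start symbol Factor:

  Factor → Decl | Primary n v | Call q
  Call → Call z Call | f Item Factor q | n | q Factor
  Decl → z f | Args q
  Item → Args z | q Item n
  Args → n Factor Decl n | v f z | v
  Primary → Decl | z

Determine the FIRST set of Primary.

{ n, v, z }

From Primary → Decl: add FIRST(Decl) = { n, v, z }.
Primary → z contributes {z}.
Union: FIRST(Primary) = { n, v, z }.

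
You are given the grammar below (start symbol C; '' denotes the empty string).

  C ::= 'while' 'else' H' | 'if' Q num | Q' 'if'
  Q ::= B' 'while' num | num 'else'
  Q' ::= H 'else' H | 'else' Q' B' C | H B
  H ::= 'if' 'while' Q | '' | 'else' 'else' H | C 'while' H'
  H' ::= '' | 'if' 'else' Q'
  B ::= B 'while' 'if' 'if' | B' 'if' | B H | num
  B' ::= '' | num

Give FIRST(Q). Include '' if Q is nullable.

{ 'while', num }

From Q ::= B' 'while' num: B' nullable, take FIRST(B') ∪ {'while'} = { 'while', num }.
Q ::= num 'else' contributes {num}.
Union: FIRST(Q) = { 'while', num }.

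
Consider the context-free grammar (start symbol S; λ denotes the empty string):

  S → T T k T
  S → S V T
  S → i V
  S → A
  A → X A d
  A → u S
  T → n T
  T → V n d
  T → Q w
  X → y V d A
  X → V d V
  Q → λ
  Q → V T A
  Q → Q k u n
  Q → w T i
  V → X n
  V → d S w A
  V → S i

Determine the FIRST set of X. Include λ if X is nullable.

{ d, i, k, n, u, w, y }

X → y V d A contributes {y}.
From X → V d V: add FIRST(V) = { d, i, k, n, u, w, y }.
Union: FIRST(X) = { d, i, k, n, u, w, y }.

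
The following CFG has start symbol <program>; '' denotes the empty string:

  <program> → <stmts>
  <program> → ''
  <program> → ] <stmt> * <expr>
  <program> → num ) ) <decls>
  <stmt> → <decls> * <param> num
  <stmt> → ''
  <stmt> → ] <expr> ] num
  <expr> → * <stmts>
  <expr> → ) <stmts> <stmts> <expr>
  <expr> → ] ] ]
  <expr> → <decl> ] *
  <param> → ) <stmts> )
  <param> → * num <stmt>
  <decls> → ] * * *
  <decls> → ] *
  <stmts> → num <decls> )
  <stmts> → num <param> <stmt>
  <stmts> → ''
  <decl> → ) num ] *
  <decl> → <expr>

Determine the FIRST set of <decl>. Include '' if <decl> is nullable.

{ ), *, ] }

<decl> → ) num ] * contributes {)}.
From <decl> → <expr>: add FIRST(<expr>) = { ), *, ] }.
Union: FIRST(<decl>) = { ), *, ] }.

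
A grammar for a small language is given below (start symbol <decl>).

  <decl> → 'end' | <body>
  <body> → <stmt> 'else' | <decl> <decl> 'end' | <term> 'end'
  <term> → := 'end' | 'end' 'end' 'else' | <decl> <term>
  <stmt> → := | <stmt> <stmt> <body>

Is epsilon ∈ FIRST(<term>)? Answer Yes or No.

No

No nonterminal in this grammar is nullable.
No production of <term> has an RHS whose symbols are all nullable, so <term> is not nullable.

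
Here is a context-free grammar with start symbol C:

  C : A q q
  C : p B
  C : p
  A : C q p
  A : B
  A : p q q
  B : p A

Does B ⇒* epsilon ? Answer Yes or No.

No nonterminal in this grammar is nullable.
No production of B has an RHS whose symbols are all nullable, so B is not nullable.

No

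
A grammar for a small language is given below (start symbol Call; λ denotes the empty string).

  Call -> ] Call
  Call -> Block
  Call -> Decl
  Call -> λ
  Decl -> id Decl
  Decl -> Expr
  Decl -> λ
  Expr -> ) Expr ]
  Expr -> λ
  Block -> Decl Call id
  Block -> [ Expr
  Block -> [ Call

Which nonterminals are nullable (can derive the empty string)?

Directly nullable (have an λ-production): Call, Decl, Expr.
No other nonterminal has a production whose RHS symbols are all nullable.

{ Call, Decl, Expr }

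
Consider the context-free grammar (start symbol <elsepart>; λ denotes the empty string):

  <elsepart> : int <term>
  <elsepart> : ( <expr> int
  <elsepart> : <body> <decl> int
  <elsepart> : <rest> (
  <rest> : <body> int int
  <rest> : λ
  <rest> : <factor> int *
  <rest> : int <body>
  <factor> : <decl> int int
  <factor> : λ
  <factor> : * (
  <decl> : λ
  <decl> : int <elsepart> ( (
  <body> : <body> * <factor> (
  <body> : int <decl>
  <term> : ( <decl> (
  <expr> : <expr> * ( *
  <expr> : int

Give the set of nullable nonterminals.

Directly nullable (have an λ-production): <rest>, <factor>, <decl>.
No other nonterminal has a production whose RHS symbols are all nullable.

{ <decl>, <factor>, <rest> }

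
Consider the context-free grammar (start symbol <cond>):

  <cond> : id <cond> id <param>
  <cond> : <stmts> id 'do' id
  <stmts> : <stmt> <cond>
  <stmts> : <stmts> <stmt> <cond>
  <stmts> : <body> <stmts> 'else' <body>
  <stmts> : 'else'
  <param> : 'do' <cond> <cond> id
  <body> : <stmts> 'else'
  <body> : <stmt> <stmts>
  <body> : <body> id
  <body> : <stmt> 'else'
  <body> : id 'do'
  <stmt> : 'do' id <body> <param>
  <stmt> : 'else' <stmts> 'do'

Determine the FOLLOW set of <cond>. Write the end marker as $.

<cond> is the start symbol, so $ ∈ FOLLOW(<cond>).
In <cond> : id <cond> id <param>: add FIRST(id <param>) = { id }.
In <stmts> : <stmt> <cond>: <cond> is at the end, add FOLLOW(<stmts>) = { 'do', 'else', id }.
In <stmts> : <stmts> <stmt> <cond>: <cond> is at the end, add FOLLOW(<stmts>) = { 'do', 'else', id }.
In <param> : 'do' <cond> <cond> id: add FIRST(<cond> id) = { 'do', 'else', id }.
In <param> : 'do' <cond> <cond> id: add FIRST(id) = { id }.
Union: FOLLOW(<cond>) = { $, 'do', 'else', id }.

{ $, 'do', 'else', id }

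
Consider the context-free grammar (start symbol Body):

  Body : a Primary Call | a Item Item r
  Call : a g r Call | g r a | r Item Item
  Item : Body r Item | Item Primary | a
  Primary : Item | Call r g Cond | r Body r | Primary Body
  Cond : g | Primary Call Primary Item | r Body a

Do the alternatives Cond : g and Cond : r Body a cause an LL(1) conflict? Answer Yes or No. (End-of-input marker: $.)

No

FIRST(g) = { g } and FIRST(r Body a) = { r }.
The FIRST sets are disjoint and neither alternative is nullable — no conflict.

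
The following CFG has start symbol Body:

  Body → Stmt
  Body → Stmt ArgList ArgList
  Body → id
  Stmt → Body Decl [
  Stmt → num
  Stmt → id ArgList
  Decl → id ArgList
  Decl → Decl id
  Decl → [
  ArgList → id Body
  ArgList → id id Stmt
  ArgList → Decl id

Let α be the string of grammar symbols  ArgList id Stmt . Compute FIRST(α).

Add FIRST(ArgList) = { [, id }; ArgList is not nullable, stop.

{ [, id }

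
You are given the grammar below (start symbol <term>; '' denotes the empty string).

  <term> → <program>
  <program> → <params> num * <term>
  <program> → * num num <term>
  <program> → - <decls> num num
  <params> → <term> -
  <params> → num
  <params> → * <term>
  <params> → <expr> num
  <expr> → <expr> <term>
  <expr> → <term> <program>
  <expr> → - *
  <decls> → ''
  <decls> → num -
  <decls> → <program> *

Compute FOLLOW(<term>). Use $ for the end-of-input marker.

{ $, *, -, num }

<term> is the start symbol, so $ ∈ FOLLOW(<term>).
In <program> → <params> num * <term>: <term> is at the end, add FOLLOW(<program>) = { $, *, -, num }.
In <program> → * num num <term>: <term> is at the end, add FOLLOW(<program>) = { $, *, -, num }.
In <params> → <term> -: add FIRST(-) = { - }.
In <params> → * <term>: <term> is at the end, add FOLLOW(<params>) = { num }.
In <expr> → <expr> <term>: <term> is at the end, add FOLLOW(<expr>) = { *, -, num }.
In <expr> → <term> <program>: add FIRST(<program>) = { *, -, num }.
Union: FOLLOW(<term>) = { $, *, -, num }.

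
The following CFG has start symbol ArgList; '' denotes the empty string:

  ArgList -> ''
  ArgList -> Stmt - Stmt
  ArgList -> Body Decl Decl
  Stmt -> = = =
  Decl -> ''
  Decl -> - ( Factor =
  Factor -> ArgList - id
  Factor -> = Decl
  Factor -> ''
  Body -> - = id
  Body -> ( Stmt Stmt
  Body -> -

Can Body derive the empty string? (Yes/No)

Nullable nonterminals: ArgList, Decl, Factor.
No production of Body has an RHS whose symbols are all nullable, so Body is not nullable.

No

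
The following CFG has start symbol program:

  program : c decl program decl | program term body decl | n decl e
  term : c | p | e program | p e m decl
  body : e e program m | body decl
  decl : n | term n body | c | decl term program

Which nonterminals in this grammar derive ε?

No nonterminal has an empty production or an RHS whose symbols are all nullable.

{ } (none)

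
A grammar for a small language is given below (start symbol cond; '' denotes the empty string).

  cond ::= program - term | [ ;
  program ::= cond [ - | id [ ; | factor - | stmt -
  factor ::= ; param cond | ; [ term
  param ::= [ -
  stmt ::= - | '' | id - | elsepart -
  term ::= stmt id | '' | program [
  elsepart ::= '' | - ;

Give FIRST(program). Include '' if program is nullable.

{ -, ;, [, id }

From program ::= cond [ -: add FIRST(cond) = { -, ;, [, id }.
program ::= id [ ; contributes {id}.
From program ::= factor -: add FIRST(factor) = { ; }.
From program ::= stmt -: stmt nullable, take FIRST(stmt) ∪ {-} = { -, id }.
Union: FIRST(program) = { -, ;, [, id }.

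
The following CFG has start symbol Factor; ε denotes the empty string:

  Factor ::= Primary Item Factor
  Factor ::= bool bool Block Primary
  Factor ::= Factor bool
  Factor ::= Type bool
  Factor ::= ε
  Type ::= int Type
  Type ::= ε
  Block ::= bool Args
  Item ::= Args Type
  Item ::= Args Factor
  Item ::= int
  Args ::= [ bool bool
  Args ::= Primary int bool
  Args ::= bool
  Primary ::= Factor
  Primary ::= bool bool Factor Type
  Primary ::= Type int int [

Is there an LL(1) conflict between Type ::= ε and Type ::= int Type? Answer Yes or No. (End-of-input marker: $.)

Yes

FIRST(ε) = { ε } and FIRST(int Type) = { int }.
The first alternative is nullable and FOLLOW(Type) = { $, [, bool, int } shares int with FIRST of the second — conflict.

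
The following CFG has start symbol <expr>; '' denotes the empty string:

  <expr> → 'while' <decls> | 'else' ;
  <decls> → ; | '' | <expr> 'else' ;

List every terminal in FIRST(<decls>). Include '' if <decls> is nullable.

{ 'else', 'while', ;, '' }

<decls> → ; contributes {;}.
<decls> → '' contributes ''.
From <decls> → <expr> 'else' ;: add FIRST(<expr>) = { 'else', 'while' }.
Union: FIRST(<decls>) = { 'else', 'while', ;, '' }.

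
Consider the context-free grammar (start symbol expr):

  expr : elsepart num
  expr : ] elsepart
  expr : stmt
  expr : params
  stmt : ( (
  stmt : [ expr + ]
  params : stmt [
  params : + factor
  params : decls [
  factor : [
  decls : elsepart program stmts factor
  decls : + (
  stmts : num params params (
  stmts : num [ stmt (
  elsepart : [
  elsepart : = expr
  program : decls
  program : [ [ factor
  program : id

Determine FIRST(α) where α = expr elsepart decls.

{ (, +, =, [, ] }

Add FIRST(expr) = { (, +, =, [, ] }; expr is not nullable, stop.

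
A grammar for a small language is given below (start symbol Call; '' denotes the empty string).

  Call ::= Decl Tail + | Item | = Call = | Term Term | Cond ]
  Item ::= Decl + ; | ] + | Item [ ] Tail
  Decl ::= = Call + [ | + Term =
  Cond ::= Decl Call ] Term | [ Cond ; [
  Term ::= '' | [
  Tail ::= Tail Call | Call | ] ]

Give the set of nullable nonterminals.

Directly nullable (have an ''-production): Term.
Tail ::= Tail Call with every symbol nullable, so Tail is nullable.
Call ::= Term Term with every symbol nullable, so Call is nullable.
No other nonterminal has a production whose RHS symbols are all nullable.

{ Call, Tail, Term }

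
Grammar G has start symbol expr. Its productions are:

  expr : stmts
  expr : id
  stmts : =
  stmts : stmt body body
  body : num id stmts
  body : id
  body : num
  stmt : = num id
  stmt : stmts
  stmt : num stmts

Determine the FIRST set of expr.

{ =, id, num }

From expr : stmts: add FIRST(stmts) = { =, num }.
expr : id contributes {id}.
Union: FIRST(expr) = { =, id, num }.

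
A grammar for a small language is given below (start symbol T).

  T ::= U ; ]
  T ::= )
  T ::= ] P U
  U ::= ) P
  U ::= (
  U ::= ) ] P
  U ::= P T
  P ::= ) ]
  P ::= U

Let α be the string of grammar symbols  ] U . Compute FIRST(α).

{ ] }

] is a terminal; add {]} and stop.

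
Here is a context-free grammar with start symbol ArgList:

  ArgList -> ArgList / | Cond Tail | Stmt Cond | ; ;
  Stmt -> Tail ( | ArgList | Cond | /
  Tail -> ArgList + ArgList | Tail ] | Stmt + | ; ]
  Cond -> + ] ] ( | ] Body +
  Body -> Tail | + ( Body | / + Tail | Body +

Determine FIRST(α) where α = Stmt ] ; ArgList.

{ +, /, ;, ] }

Add FIRST(Stmt) = { +, /, ;, ] }; Stmt is not nullable, stop.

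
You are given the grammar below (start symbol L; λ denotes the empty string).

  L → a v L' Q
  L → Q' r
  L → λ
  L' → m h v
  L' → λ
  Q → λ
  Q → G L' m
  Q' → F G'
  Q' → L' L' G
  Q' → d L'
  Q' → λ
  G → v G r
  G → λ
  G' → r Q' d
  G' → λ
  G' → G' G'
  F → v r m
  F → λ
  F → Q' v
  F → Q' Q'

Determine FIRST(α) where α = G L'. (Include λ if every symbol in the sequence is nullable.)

Add FIRST(G)\{λ} = { v }; G is nullable, continue.
Add FIRST(L')\{λ} = { m }; L' is nullable, continue.
Every symbol is nullable, so include λ.

{ m, v, λ }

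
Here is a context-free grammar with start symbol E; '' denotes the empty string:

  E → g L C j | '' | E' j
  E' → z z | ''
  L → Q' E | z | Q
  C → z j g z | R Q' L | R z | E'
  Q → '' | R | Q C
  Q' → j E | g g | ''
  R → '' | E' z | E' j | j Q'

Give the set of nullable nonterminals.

Directly nullable (have an ''-production): E, E', Q, Q', R.
L → Q' E with every symbol nullable, so L is nullable.
C → R Q' L with every symbol nullable, so C is nullable.

{ C, E, E', L, Q, Q', R }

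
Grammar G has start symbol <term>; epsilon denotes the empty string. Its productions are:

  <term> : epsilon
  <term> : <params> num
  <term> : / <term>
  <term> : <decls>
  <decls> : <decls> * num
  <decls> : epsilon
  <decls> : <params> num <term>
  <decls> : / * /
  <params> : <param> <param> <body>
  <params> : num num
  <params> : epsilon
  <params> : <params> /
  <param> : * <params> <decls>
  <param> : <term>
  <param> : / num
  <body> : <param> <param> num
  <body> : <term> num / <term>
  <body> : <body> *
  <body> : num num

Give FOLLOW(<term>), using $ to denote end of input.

<term> is the start symbol, so $ ∈ FOLLOW(<term>).
In <term> : / <term>: <term> is at the end, add FOLLOW(<term>) = { $, *, /, num }.
In <decls> : <params> num <term>: <term> is at the end, add FOLLOW(<decls>) = { $, *, /, num }.
In <param> : <term>: <term> is at the end, add FOLLOW(<param>) = { *, /, num }.
In <body> : <term> num / <term>: add FIRST(num / <term>) = { num }.
In <body> : <term> num / <term>: <term> is at the end, add FOLLOW(<body>) = { *, /, num }.
Union: FOLLOW(<term>) = { $, *, /, num }.

{ $, *, /, num }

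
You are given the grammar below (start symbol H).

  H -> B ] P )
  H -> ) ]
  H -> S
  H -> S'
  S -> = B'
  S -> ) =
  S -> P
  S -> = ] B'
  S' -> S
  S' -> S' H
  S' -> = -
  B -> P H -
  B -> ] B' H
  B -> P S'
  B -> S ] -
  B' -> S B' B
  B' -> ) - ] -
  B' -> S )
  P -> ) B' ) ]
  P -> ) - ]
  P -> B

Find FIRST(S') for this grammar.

{ ), =, ] }

From S' -> S: add FIRST(S) = { ), =, ] }.
From S' -> S' H: add FIRST(S') = { ), =, ] }.
S' -> = - contributes {=}.
Union: FIRST(S') = { ), =, ] }.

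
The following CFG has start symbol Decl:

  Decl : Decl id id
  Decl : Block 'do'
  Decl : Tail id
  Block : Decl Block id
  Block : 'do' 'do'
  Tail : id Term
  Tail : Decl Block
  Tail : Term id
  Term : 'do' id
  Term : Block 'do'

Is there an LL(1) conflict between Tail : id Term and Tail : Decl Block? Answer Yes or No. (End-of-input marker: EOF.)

Yes

FIRST(id Term) = { id } and FIRST(Decl Block) = { 'do', id }.
Both contain id, so the two alternatives are not disjoint — LL(1) conflict.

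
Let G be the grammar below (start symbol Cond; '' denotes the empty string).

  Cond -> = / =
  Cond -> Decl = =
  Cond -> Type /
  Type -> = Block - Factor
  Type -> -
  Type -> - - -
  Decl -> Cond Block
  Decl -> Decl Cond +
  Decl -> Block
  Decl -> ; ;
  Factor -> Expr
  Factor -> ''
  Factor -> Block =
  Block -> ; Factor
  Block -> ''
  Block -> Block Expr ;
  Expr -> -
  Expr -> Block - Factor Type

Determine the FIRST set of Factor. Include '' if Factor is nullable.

From Factor -> Expr: add FIRST(Expr) = { -, ; }.
Factor -> '' contributes ''.
From Factor -> Block =: Block nullable, take FIRST(Block) ∪ {=} = { -, ;, = }.
Union: FIRST(Factor) = { -, ;, =, '' }.

{ -, ;, =, '' }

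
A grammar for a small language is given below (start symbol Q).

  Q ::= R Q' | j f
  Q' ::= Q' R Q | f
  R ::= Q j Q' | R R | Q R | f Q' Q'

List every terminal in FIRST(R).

{ f, j }

From R ::= Q j Q': add FIRST(Q) = { f, j }.
From R ::= R R: add FIRST(R) = { f, j }.
From R ::= Q R: add FIRST(Q) = { f, j }.
R ::= f Q' Q' contributes {f}.
Union: FIRST(R) = { f, j }.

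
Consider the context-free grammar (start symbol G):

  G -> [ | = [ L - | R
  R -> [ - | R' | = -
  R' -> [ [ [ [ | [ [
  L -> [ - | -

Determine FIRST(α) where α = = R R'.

{ = }

= is a terminal; add {=} and stop.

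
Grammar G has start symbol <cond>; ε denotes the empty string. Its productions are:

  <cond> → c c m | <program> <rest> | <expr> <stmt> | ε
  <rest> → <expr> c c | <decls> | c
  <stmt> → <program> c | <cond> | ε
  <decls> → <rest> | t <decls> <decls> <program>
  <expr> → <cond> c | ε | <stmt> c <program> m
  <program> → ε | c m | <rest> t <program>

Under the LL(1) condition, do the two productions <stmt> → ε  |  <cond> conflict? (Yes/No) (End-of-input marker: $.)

FIRST(ε) = { ε } and FIRST(<cond>) = { c, t, ε }.
Both alternatives are nullable, violating the LL(1) condition.

Yes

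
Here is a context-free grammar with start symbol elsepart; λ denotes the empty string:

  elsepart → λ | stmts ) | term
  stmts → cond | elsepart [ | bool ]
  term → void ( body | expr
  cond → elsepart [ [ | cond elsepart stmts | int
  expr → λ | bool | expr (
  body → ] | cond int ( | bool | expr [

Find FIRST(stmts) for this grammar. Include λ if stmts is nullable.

{ (, [, bool, int, void }

From stmts → cond: add FIRST(cond) = { (, [, bool, int, void }.
From stmts → elsepart [: elsepart nullable, take FIRST(elsepart) ∪ {[} = { (, [, bool, int, void }.
stmts → bool ] contributes {bool}.
Union: FIRST(stmts) = { (, [, bool, int, void }.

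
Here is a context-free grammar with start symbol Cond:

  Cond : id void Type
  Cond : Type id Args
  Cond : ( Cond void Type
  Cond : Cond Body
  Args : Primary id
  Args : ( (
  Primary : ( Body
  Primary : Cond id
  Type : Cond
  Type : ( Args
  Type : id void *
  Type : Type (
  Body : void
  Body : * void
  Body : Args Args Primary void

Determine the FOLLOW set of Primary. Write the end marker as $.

In Args : Primary id: add FIRST(id) = { id }.
In Body : Args Args Primary void: add FIRST(void) = { void }.
Union: FOLLOW(Primary) = { id, void }.

{ id, void }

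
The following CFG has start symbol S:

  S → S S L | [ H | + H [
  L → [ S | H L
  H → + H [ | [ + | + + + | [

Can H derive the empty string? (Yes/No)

No nonterminal in this grammar is nullable.
No production of H has an RHS whose symbols are all nullable, so H is not nullable.

No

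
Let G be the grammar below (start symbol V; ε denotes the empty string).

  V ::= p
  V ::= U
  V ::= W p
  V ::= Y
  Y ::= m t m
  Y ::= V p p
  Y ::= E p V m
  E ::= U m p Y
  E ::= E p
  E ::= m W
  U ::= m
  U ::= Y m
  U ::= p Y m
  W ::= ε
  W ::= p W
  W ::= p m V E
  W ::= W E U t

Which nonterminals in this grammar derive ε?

{ W }

Directly nullable (have an ε-production): W.
No other nonterminal has a production whose RHS symbols are all nullable.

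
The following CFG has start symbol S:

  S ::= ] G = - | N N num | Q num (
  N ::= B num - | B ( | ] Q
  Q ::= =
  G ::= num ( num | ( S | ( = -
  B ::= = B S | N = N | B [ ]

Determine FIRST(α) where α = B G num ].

{ =, ] }

Add FIRST(B) = { =, ] }; B is not nullable, stop.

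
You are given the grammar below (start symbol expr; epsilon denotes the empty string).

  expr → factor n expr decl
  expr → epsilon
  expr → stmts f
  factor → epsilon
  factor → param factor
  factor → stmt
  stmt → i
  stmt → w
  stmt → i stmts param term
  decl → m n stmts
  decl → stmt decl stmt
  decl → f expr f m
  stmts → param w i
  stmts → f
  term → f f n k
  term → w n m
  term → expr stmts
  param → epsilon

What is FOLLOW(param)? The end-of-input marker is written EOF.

{ f, i, n, w }

In factor → param factor: add FIRST(factor)\{epsilon} = { i, w }.
  Since factor is nullable, also add FOLLOW(factor) = { n }.
In stmt → i stmts param term: add FIRST(term) = { f, i, n, w }.
In stmts → param w i: add FIRST(w i) = { w }.
Union: FOLLOW(param) = { f, i, n, w }.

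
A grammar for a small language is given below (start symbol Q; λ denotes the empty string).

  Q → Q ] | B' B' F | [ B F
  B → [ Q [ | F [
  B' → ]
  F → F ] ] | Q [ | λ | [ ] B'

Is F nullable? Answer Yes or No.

Yes

F has an λ-production, so F ⇒ λ.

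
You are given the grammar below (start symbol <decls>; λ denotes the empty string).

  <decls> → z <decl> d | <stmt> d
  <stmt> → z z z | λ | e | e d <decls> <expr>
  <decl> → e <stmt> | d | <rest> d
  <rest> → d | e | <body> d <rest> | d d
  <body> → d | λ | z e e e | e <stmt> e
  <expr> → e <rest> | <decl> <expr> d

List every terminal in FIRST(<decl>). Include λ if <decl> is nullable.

<decl> → e <stmt> contributes {e}.
<decl> → d contributes {d}.
From <decl> → <rest> d: add FIRST(<rest>) = { d, e, z }.
Union: FIRST(<decl>) = { d, e, z }.

{ d, e, z }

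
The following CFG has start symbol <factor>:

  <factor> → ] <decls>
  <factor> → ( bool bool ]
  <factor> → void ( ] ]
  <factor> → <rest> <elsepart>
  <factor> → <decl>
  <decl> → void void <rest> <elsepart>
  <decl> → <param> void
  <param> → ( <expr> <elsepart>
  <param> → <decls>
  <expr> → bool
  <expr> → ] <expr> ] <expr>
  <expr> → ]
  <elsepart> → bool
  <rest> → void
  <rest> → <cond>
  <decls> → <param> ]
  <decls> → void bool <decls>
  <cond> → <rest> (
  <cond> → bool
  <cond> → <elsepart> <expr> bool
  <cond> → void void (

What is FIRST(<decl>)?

<decl> → void void <rest> <elsepart> contributes {void}.
From <decl> → <param> void: add FIRST(<param>) = { (, void }.
Union: FIRST(<decl>) = { (, void }.

{ (, void }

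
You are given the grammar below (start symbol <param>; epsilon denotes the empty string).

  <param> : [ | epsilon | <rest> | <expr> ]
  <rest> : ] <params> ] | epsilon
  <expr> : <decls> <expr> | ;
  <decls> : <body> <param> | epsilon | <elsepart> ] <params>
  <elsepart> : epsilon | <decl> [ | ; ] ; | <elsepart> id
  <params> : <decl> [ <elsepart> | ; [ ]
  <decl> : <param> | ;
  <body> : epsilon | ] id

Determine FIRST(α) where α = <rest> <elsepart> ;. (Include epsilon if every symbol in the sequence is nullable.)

{ ;, [, ], id }

Add FIRST(<rest>)\{epsilon} = { ] }; <rest> is nullable, continue.
Add FIRST(<elsepart>)\{epsilon} = { ;, [, ], id }; <elsepart> is nullable, continue.
; is a terminal; add {;} and stop.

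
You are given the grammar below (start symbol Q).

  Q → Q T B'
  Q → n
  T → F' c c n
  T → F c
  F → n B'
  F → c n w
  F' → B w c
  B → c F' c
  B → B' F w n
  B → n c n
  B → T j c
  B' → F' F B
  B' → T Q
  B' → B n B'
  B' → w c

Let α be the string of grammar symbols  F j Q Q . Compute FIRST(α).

{ c, n }

Add FIRST(F) = { c, n }; F is not nullable, stop.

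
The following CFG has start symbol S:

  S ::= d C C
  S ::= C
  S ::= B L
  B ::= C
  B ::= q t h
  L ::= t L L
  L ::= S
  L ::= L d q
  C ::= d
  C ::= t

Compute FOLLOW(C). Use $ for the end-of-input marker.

In S ::= d C C: add FIRST(C) = { d, t }.
In S ::= d C C: C is at the end, add FOLLOW(S) = { $, d, q, t }.
In S ::= C: C is at the end, add FOLLOW(S) = { $, d, q, t }.
In B ::= C: C is at the end, add FOLLOW(B) = { d, q, t }.
Union: FOLLOW(C) = { $, d, q, t }.

{ $, d, q, t }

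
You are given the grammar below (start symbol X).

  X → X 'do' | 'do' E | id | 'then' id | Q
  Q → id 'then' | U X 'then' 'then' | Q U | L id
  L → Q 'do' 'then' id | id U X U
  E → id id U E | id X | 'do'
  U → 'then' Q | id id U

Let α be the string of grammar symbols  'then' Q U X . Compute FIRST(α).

{ 'then' }

'then' is a terminal; add {'then'} and stop.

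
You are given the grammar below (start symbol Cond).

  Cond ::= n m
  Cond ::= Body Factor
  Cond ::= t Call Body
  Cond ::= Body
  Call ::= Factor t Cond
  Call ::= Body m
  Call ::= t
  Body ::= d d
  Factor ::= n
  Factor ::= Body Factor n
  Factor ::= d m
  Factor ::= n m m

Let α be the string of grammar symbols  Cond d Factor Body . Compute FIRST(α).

{ d, n, t }

Add FIRST(Cond) = { d, n, t }; Cond is not nullable, stop.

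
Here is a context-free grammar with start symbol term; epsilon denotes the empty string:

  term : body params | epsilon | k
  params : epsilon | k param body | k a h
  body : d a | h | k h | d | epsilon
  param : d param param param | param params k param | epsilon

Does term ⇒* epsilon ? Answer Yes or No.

Yes

term has an epsilon-production, so term ⇒ epsilon.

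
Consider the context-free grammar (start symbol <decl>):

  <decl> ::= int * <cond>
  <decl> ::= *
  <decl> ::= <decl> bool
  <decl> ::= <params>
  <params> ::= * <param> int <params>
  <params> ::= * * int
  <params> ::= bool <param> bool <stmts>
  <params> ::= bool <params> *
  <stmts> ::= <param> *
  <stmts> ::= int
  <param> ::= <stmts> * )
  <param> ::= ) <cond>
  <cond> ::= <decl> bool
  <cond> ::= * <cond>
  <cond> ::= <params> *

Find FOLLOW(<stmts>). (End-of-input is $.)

In <params> ::= bool <param> bool <stmts>: <stmts> is at the end, add FOLLOW(<params>) = { $, *, bool }.
In <param> ::= <stmts> * ): add FIRST(* )) = { * }.
Union: FOLLOW(<stmts>) = { $, *, bool }.

{ $, *, bool }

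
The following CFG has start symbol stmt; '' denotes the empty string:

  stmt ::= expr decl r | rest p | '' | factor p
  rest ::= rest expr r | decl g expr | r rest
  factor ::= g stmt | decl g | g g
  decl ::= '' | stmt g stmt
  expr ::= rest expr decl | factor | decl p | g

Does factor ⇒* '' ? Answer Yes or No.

No

Nullable nonterminals: decl, stmt.
No production of factor has an RHS whose symbols are all nullable, so factor is not nullable.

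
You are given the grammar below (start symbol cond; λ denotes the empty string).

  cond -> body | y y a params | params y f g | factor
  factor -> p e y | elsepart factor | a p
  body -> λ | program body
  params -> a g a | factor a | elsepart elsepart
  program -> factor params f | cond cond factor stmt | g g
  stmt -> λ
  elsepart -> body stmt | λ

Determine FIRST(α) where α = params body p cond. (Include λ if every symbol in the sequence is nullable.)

{ a, g, p, y }

Add FIRST(params)\{λ} = { a, g, p, y }; params is nullable, continue.
Add FIRST(body)\{λ} = { a, g, p, y }; body is nullable, continue.
p is a terminal; add {p} and stop.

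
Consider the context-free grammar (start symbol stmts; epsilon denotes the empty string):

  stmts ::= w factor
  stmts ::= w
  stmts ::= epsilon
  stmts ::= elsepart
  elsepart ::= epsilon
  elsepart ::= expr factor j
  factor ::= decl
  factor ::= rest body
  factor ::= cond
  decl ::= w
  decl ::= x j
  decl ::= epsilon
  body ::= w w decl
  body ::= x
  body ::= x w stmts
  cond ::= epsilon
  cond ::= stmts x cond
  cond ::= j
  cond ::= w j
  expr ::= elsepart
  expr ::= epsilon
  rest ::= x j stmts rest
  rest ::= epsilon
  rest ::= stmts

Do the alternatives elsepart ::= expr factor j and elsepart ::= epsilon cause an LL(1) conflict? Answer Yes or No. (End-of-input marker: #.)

Yes

FIRST(expr factor j) = { j, w, x } and FIRST(epsilon) = { epsilon }.
The second alternative is nullable and FOLLOW(elsepart) = { #, j, w, x } shares j with FIRST of the first — conflict.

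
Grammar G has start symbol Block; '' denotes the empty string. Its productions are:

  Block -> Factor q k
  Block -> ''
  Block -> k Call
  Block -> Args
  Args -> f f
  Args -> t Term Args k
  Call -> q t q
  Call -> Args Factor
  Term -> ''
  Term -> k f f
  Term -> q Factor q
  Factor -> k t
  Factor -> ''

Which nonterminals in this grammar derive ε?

{ Block, Factor, Term }

Directly nullable (have an ''-production): Block, Term, Factor.
No other nonterminal has a production whose RHS symbols are all nullable.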